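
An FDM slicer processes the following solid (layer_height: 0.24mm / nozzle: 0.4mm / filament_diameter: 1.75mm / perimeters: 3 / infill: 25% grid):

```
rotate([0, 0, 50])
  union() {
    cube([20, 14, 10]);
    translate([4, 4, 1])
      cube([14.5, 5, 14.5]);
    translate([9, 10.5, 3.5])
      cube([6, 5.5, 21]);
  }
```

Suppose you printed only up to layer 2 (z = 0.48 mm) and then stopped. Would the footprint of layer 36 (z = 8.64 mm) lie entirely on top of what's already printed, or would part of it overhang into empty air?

part overhangs

Compare the two slices. At z = 0.48: the cube (footprint 20×14) is included at this height (area 280.00 mm²); the cube at (4, 4) does not reach this height (z outside [1, 15.5]); the cube at (9, 10.5) does not reach this height (z outside [3.5, 24.5]); Taking the union: only the 20×14 cube is present, so the union is just that shape — area = 280.00 mm²; (whole slice rotated 50° about Z — lengths, areas and connectivity unchanged). At z = 8.64: the cube is present — its section is the full 20×14 rectangle (area 280.00 mm²); the 14.5×5 cube at (4, 4) contributes its full rectangle (area 72.50 mm²); the 6×5.5 cube at (9, 10.5) contributes its full rectangle (area 33.00 mm²); Taking the union: the regions partially overlap — summed areas 385.50 mm² minus the doubly-counted overlap 93.50 mm² gives 292.00 mm² — area = 292.00 mm²; (rotated 50° about Z; rotation is an isometry so areas/perimeters/island counts are preserved). Checking containment: at z = 8.64 the cross-section extends beyond the z = 0.48 cross-section by about 12.00 mm².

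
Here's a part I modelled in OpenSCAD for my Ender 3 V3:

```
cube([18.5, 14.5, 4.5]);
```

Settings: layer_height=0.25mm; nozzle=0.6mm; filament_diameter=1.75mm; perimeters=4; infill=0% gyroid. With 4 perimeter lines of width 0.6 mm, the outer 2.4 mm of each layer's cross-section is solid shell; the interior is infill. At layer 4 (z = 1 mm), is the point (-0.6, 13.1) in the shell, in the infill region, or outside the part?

outside

At z = 1 mm: the 18.5×14.5 cube contributes its full rectangle. Overall, the cross-section is a single solid region. The nearest boundary edge runs (0.00, 14.50)→(0.00, 0.00); distance from the point to it = 0.60 mm. The point is not inside any of the regions above, so it lies outside the cross-section (0.60 mm from the nearest boundary).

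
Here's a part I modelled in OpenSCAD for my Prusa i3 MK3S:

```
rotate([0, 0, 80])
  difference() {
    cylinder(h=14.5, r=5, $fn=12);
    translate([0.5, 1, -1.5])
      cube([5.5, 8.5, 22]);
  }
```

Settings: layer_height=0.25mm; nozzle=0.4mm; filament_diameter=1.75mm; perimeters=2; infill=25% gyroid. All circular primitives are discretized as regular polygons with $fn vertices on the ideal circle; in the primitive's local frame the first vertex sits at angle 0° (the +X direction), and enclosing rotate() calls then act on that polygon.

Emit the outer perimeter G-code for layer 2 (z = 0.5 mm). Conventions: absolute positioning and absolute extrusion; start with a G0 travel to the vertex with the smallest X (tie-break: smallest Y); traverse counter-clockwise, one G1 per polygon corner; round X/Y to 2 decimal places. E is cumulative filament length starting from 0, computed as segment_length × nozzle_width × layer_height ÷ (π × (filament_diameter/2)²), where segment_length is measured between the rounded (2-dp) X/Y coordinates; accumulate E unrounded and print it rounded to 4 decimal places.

G0 X-4.92 Y0.87 Z0.50
G1 X-4.70 Y-1.71 E0.1077
G1 X-3.21 Y-3.83 E0.2154
G1 X-0.87 Y-4.92 E0.3227
G1 X1.71 Y-4.70 E0.4304
G1 X3.83 Y-3.21 E0.5381
G1 X4.92 Y-0.87 E0.6454
G1 X4.70 Y1.71 E0.7531
G1 X3.21 Y3.83 E0.8608
G1 X0.87 Y4.92 E0.9681
G1 X-0.16 Y4.83 E1.0111
G1 X-0.90 Y0.67 E1.1868
G1 X-4.71 Y1.34 E1.3476
G1 X-4.92 Y0.87 E1.3690

At z = 0.5 mm: the r=5 cylinder gives a regular 12-gon of circumradius 5 (constant along its height); the cube at (0.5, 1) is present — its section is the full 5.5×8.5 rectangle; After the difference (first − rest): starting from the r=5 cylinder, the 5.5×8.5 cube at (0.5, 1) partially overlaps it — only the 11.92 mm² overlap (of its 46.75 mm²) is removed, clipping the outline — 1 connected region; (rotated 80° about Z; rotation is an isometry so areas/perimeters/island counts are preserved). The outline is a single polygon with 13 vertices. Extrusion per mm of travel: 0.4 × 0.25 / (π × 0.875²) = 0.041575. Accumulating E over each segment gives final E = 1.3690.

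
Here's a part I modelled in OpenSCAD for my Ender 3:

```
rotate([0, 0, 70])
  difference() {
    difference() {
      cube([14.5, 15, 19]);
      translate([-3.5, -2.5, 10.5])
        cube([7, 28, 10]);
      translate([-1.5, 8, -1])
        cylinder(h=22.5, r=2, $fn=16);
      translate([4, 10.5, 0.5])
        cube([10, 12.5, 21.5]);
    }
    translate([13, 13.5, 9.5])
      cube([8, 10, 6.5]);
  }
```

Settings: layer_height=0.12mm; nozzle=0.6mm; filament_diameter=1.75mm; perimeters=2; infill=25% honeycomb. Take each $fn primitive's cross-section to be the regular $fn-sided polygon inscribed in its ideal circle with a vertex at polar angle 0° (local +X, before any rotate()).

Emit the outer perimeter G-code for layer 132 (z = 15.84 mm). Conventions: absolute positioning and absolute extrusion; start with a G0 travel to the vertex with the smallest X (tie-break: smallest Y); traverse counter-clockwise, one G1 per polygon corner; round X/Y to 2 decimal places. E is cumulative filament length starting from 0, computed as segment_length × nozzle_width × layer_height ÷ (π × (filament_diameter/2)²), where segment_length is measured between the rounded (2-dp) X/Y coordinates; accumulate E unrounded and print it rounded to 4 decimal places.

At z = 15.84 mm: the cube (footprint 14.5×15) is included at this height; the 7×28 cube at (-3.5, -2.5) contributes its full rectangle; the r=2 cylinder at (-1.5, 8) gives a regular 16-gon of circumradius 2 (constant along its height); the 10×12.5 cube at (4, 10.5) contributes its full rectangle; Taking the first minus the rest: starting from the 14.5×15 cube, the 7×28 cube at (-3.5, -2.5) partially overlaps it — only the 52.50 mm² overlap (of its 196.00 mm²) is removed, clipping the outline; the r=2 cylinder at (-1.5, 8) misses the remaining region (no effect); the 10×12.5 cube at (4, 10.5) partially overlaps it — only the 45.00 mm² overlap (of its 125.00 mm²) is removed, clipping the outline — 1 connected region; the 8×10 cube at (13, 13.5) contributes its full rectangle; After the difference (first − rest): starting from that combined region, the 8×10 cube at (13, 13.5) partially overlaps it — only the 0.75 mm² overlap (of its 80.00 mm²) is removed, clipping the outline — 1 connected region; (rotated 70° about Z; rotation is an isometry so areas/perimeters/island counts are preserved). The outline is a single polygon with 8 vertices. Extrusion per mm of travel: 0.6 × 0.12 / (π × 0.875²) = 0.029934. Accumulating E over each segment gives final E = 1.7365.

G0 X-12.90 Y8.42 Z15.84
G1 X1.20 Y3.29 E0.4491
G1 X4.96 Y13.63 E0.7785
G1 X-7.73 Y18.24 E1.1826
G1 X-7.90 Y17.77 E1.1976
G1 X-5.08 Y16.75 E1.2874
G1 X-8.50 Y7.35 E1.5868
G1 X-12.73 Y8.89 E1.7215
G1 X-12.90 Y8.42 E1.7365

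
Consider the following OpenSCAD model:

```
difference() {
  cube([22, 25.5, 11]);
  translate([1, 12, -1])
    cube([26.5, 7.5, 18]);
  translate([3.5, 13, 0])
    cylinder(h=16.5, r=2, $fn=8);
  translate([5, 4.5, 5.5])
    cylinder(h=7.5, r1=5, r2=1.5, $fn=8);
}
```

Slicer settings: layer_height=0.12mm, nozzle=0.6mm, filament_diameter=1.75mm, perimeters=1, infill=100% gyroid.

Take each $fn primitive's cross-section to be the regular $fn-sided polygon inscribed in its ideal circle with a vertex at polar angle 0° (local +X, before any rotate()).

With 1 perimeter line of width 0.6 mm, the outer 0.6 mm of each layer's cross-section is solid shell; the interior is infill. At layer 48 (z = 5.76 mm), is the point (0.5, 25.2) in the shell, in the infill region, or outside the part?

At z = 5.76 mm: the 22×25.5 cube contributes its full rectangle; the 26.5×7.5 cube at (1, 12) contributes its full rectangle; the cylinder at (3.5, 13): section is a regular 8-gon, circumradius r=2; the cone at (5, 4.5) (r1=5→r2=1.5) has section circumradius 4.879 here — a regular 8-gon; Subtracting the remaining from the first: starting from the 22×25.5 cube, the 26.5×7.5 cube at (1, 12) partially overlaps it — only the 157.50 mm² overlap (of its 198.75 mm²) is removed, clipping the outline; the r=2 cylinder at (3.5, 13) partially overlaps it — only the 2.07 mm² overlap (of its 11.31 mm²) is removed, clipping the outline; the cone at (5, 4.5) partially overlaps it — only the 66.97 mm² overlap (of its 67.32 mm²) is removed, clipping the outline — 1 connected region. Overall, the cross-section is a single solid region. The nearest boundary edge runs (0.00, 25.50)→(22.00, 25.50); distance from the point to it = 0.30 mm. The point is inside the cross-section, 0.30 mm from the nearest boundary — within the 0.6 mm shell band (1 × 0.6).

shell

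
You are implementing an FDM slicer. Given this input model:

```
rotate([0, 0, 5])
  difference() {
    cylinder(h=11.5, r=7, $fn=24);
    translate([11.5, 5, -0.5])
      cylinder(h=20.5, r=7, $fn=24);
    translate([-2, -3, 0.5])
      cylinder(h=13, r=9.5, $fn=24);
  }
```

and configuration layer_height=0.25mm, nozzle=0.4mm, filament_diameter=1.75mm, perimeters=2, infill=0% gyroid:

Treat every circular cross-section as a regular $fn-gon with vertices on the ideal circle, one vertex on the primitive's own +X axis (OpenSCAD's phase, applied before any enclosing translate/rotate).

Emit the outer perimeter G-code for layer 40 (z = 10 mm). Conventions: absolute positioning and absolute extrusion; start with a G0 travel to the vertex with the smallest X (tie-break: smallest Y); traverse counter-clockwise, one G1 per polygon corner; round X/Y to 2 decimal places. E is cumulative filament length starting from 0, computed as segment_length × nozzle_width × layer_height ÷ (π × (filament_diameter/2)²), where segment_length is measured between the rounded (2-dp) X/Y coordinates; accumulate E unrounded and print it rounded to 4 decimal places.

G0 X-3.20 Y6.16 Z10.00
G1 X-2.56 Y6.30 E0.0272
G1 X-0.08 Y6.19 E0.1304
G1 X2.28 Y5.45 E0.2333
G1 X4.32 Y4.15 E0.3338
G1 X4.05 Y5.37 E0.3858
G1 X4.06 Y5.64 E0.3970
G1 X2.96 Y6.34 E0.4512
G1 X1.22 Y6.89 E0.5271
G1 X-0.61 Y6.97 E0.6033
G1 X-2.39 Y6.58 E0.6790
G1 X-3.20 Y6.16 E0.7169

At z = 10 mm: the r=7 cylinder gives a regular 24-gon of circumradius 7 (constant along its height); the r=7 cylinder at (11.5, 5) gives a regular 24-gon of circumradius 7 (constant along its height); the cylinder at (-2, -3): section is a regular 24-gon, circumradius r=9.5; Taking the first minus the rest: starting from the r=7 cylinder, the r=7 cylinder at (11.5, 5) partially overlaps it — only the 5.64 mm² overlap (of its 152.19 mm²) is removed, clipping the outline; the r=9.5 cylinder at (-2, -3) partially overlaps it — only the 140.31 mm² overlap (of its 280.30 mm²) is removed, clipping the outline — 1 connected region; (rotated 5° about Z; rotation is an isometry so areas/perimeters/island counts are preserved). The outline is a single polygon with 11 vertices. Extrusion per mm of travel: 0.4 × 0.25 / (π × 0.875²) = 0.041575. Accumulating E over each segment gives final E = 0.7169.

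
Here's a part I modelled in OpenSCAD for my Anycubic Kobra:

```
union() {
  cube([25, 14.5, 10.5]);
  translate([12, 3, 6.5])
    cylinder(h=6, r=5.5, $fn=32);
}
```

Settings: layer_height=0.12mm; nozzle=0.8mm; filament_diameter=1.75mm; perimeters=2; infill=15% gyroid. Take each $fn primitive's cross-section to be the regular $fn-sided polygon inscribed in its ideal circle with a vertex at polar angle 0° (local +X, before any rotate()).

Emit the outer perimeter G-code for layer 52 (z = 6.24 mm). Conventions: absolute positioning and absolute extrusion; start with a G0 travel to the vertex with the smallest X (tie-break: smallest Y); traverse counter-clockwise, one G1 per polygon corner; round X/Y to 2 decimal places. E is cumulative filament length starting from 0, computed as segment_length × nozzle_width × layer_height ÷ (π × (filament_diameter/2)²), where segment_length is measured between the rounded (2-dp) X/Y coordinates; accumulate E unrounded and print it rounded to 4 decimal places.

At z = 6.24 mm: the 25×14.5 cube contributes its full rectangle; the cylinder at (12, 3) is absent (z outside [6.5, 12.5]); Taking the union: only the 25×14.5 cube is present, so the union is just that shape — 1 connected region. The outline is a single polygon with 4 vertices. Extrusion per mm of travel: 0.8 × 0.12 / (π × 0.875²) = 0.039912. Accumulating E over each segment gives final E = 3.1531.

G0 X0.00 Y0.00 Z6.24
G1 X25.00 Y0.00 E0.9978
G1 X25.00 Y14.50 E1.5765
G1 X0.00 Y14.50 E2.5743
G1 X0.00 Y0.00 E3.1531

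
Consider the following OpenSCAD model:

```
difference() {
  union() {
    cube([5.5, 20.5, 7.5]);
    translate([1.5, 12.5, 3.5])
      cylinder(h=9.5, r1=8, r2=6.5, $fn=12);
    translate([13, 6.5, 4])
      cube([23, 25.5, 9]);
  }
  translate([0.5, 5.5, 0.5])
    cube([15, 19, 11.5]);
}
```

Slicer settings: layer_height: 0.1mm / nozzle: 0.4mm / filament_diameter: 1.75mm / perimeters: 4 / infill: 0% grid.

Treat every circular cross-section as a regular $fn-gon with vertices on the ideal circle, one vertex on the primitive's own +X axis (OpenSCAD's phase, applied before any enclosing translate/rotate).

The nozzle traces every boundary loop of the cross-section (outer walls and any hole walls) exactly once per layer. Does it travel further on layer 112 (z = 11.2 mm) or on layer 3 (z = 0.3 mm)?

layer 112 (z = 11.2 mm)

Layer 112 (z = 11.2): the cube does not reach this height (z outside [0, 7.5]); the cone at (1.5, 12.5) (r1=8→r2=6.5) has section circumradius 6.784 here — a regular 12-gon (perimeter = 2·12·6.784·sin(180°/12) = 42.14 mm); the cube at (13, 6.5) (footprint 23×25.5) is included at this height (perimeter 97.00 mm); Taking the union: the 2 present regions are separate (no shared area or edge), so areas and boundary lengths simply add and each stays a separate island — boundary = 139.14 mm; the cube at (0.5, 5.5) (footprint 15×19) is included at this height (perimeter 68.00 mm); Taking the first minus the rest: starting from that combined region, the 15×19 cube at (0.5, 5.5) partially overlaps it — only the 127.34 mm² overlap (of its 285.00 mm²) is removed, clipping the outline — boundary = 129.03 mm. So its perimeter = 129.03 mm. Layer 3 (z = 0.3): the 5.5×20.5 cube contributes its full rectangle (perimeter 52.00 mm); the cone at (1.5, 12.5) does not reach this height (z outside [3.5, 13]); the cube at (13, 6.5) is absent (z outside [4, 13]); Merging all regions: only the 5.5×20.5 cube is present, so the union is just that shape — boundary = 52.00 mm; the cube at (0.5, 5.5) is not intersected at this z (z outside [0.5, 12]); After the difference (first − rest): none of the subtracted shapes is present at this height, so the result so far is unchanged — boundary = 52.00 mm. So its perimeter = 52.00 mm. Layer 112 is larger (129.03 vs 52.00 mm).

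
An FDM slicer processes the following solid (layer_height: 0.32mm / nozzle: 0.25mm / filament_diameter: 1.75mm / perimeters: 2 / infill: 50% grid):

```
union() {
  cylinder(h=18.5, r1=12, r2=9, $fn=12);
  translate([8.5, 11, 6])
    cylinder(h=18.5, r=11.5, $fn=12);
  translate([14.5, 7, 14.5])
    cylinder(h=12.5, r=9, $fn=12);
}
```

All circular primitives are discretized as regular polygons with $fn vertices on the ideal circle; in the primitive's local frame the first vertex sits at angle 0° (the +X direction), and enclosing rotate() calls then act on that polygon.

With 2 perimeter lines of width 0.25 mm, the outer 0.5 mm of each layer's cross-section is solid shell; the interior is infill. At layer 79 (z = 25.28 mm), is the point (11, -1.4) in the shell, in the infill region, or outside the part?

outside

At z = 25.28 mm: the cone is absent (z outside [0, 18.5]); the cylinder at (8.5, 11) is not intersected at this z (z outside [6, 24.5]); the cylinder at (14.5, 7): section is a regular 12-gon, circumradius r=9; Merging all regions: only the r=9 cylinder at (14.5, 7) is present, so the union is just that shape — 1 connected region. Overall, the cross-section is a single solid region. The nearest boundary edge runs (10.00, -0.79)→(14.50, -2.00); distance from the point to it = 0.33 mm. The point is not inside any of the regions above, so it lies outside the cross-section (0.33 mm from the nearest boundary).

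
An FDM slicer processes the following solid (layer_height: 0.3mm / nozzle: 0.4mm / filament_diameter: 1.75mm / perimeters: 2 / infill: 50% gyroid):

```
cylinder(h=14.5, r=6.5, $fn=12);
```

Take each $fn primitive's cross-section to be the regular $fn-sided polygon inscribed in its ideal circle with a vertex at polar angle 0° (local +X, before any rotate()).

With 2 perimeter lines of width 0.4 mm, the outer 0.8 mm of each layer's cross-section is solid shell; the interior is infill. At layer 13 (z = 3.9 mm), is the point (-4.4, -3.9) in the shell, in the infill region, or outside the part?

shell

At z = 3.9 mm: the r=6.5 cylinder contributes a regular 12-gon of circumradius 6.5. Overall, the cross-section is a single solid region. The nearest boundary edge runs (-5.63, -3.25)→(-3.25, -5.63); distance from the point to it = 0.41 mm. The point is inside the cross-section, 0.41 mm from the nearest boundary — within the 0.8 mm shell band (2 × 0.4).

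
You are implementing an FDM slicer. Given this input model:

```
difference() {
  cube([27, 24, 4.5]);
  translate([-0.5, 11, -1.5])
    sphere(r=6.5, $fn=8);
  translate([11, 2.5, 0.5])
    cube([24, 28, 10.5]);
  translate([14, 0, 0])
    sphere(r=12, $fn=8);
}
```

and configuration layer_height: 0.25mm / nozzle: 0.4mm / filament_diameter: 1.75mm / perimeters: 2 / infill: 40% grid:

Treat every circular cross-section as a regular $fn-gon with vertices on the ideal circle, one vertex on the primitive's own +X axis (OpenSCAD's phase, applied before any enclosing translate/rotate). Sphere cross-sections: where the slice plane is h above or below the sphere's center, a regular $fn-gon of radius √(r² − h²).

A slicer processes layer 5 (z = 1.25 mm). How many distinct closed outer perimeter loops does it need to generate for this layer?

2

At z = 1.25 mm: the 27×24 cube contributes its full rectangle; the sphere at (-0.5, 11): section is a regular 8-gon, circumradius = √(r²−h²) = √(6.5²−2.75²) = 5.890; the cube at (11, 2.5) (footprint 24×28) is included at this height; the r=12 sphere at (14, 0) slices to a regular 8-gon of circumradius 11.935 (√(r²−h²) with h=1.25 from center); Subtracting the remaining from the first: starting from the 27×24 cube, the r=6.5 sphere at (-0.5, 11) partially overlaps it — only the 43.27 mm² overlap (of its 98.11 mm²) is removed, clipping the outline; the 24×28 cube at (11, 2.5) partially overlaps it — only the 344.00 mm² overlap (of its 672.00 mm²) is removed, clipping the outline; the r=12 sphere at (14, 0) partially overlaps it — only the 102.82 mm² overlap (of its 402.87 mm²) is removed, clipping the outline — 2 connected regions. The result has 2 disconnected regions.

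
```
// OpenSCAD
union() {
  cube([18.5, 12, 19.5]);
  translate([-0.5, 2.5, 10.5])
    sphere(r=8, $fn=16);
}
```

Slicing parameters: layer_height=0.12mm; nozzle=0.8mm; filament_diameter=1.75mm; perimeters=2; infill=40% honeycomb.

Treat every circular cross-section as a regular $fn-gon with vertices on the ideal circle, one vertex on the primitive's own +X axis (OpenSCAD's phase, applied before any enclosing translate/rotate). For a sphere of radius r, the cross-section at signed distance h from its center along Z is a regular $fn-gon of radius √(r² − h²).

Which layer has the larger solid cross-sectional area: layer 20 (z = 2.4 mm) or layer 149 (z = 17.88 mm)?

layer 149 (z = 17.88 mm)

Layer 20 (z = 2.4): the cube is present — its section is the full 18.5×12 rectangle (area 222.00 mm²); the sphere at (-0.5, 2.5) is absent (|z−center|=8.100 > r=8); Merging all regions: only the 18.5×12 cube is present, so the union is just that shape — area = 222.00 mm². So its area = 222.00 mm². Layer 149 (z = 17.88): the cube (footprint 18.5×12) is included at this height (area 222.00 mm²); the r=8 sphere at (-0.5, 2.5) contributes a regular 16-gon of circumradius √(8²−7.38²) = 3.088 (area = (16/2)·3.088²·sin(360°/16) = 29.19 mm²); Taking the union: the regions partially overlap — summed areas 251.19 mm² minus the doubly-counted overlap 11.18 mm² gives 240.01 mm² — area = 240.01 mm². So its area = 240.01 mm². Layer 149 is larger (240.01 vs 222.00 mm²).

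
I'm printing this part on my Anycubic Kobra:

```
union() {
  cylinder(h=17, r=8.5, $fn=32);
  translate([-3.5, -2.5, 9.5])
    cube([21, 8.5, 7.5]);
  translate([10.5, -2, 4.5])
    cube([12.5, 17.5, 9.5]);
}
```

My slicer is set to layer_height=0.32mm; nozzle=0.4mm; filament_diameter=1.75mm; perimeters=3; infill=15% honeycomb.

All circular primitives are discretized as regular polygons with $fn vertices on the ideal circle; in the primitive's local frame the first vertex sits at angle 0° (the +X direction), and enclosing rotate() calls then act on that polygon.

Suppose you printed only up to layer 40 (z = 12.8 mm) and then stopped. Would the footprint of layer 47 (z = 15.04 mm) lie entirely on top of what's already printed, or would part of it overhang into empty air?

entirely on top

Compare the two slices. At z = 12.8: the r=8.5 cylinder gives a regular 32-gon of circumradius 8.5 (constant along its height) (area = (32/2)·8.500²·sin(360°/32) = 225.52 mm²); the cube at (-3.5, -2.5) (footprint 21×8.5) is included at this height (area 178.50 mm²); the cube at (10.5, -2) (footprint 12.5×17.5) is included at this height (area 218.75 mm²); Combining (union): the regions partially overlap — summed areas 622.77 mm² minus the doubly-counted overlap 152.81 mm² gives 469.96 mm² — area = 469.96 mm². At z = 15.04: the r=8.5 cylinder contributes a regular 32-gon of circumradius 8.5 (area = (32/2)·8.500²·sin(360°/32) = 225.52 mm²); the 21×8.5 cube at (-3.5, -2.5) contributes its full rectangle (area 178.50 mm²); the cube at (10.5, -2) is absent (z outside [4.5, 14]); Combining (union): the regions partially overlap — summed areas 404.02 mm² minus the doubly-counted overlap 96.81 mm² gives 307.21 mm² — area = 307.21 mm². Checking containment: the cross-section at z = 15.04 is a subset of the cross-section at z = 12.8.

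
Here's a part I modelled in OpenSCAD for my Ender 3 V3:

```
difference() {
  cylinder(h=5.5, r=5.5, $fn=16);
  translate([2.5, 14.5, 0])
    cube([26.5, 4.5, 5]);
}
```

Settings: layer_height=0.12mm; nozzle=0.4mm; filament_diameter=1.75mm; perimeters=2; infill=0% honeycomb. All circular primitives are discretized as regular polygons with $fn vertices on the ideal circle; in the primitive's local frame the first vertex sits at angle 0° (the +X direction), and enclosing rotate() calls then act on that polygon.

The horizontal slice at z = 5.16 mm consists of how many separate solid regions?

1

At z = 5.16 mm: the r=5.5 cylinder gives a regular 16-gon of circumradius 5.5 (constant along its height); the cube at (2.5, 14.5) does not reach this height (z outside [0, 5]); After the difference (first − rest): none of the subtracted shapes is present at this height, so the r=5.5 cylinder is unchanged — 1 connected region. The result has 1 disconnected region.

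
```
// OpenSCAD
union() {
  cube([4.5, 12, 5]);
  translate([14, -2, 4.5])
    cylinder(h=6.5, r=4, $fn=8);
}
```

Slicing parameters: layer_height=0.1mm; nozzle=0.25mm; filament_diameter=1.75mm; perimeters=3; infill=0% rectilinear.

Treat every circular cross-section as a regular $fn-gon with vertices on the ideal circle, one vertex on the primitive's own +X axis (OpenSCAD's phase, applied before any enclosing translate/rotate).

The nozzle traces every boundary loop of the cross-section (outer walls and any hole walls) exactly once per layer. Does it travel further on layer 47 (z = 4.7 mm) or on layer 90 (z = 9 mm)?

Layer 47 (z = 4.7): the cube (footprint 4.5×12) is included at this height (perimeter 33.00 mm); the r=4 cylinder at (14, -2) contributes a regular 8-gon of circumradius 4 (perimeter = 2·8·4.000·sin(180°/8) = 24.49 mm); Merging all regions: the 2 present regions are separate (no shared area or edge), so areas and boundary lengths simply add and each stays a separate island — boundary = 57.49 mm. So its perimeter = 57.49 mm. Layer 90 (z = 9): the cube does not reach this height (z outside [0, 5]); the r=4 cylinder at (14, -2) gives a regular 8-gon of circumradius 4 (constant along its height) (perimeter = 2·8·4.000·sin(180°/8) = 24.49 mm); Combining (union): only the r=4 cylinder at (14, -2) is present, so the union is just that shape — boundary = 24.49 mm. So its perimeter = 24.49 mm. Layer 47 is larger (57.49 vs 24.49 mm).

layer 47 (z = 4.7 mm)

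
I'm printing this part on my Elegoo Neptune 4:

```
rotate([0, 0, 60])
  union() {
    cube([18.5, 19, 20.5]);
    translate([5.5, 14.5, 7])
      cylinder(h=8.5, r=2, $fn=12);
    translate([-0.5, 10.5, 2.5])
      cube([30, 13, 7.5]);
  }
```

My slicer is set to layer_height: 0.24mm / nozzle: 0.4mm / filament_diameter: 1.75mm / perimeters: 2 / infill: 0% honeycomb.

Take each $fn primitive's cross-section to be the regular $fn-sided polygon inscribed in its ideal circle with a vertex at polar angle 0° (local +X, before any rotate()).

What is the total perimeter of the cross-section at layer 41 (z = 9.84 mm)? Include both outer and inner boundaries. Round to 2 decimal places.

At z = 9.84 mm: the cube (footprint 18.5×19) is included at this height (perimeter 75.00 mm); the r=2 cylinder at (5.5, 14.5) contributes a regular 12-gon of circumradius 2 (perimeter = 2·12·2.000·sin(180°/12) = 12.42 mm); the cube at (-0.5, 10.5) is present — its section is the full 30×13 rectangle (perimeter 86.00 mm); Combining (union): the regions partially overlap (shared area 169.25 mm²), so the edge portions inside another operand are dropped and the merged outline is re-measured after clipping — boundary = 107.00 mm; (rotated 60° about Z; rotation is an isometry so areas/perimeters/island counts are preserved). Overall, the cross-section is a single solid region. Total boundary length (outer) = 107.00 mm.

107.00 mm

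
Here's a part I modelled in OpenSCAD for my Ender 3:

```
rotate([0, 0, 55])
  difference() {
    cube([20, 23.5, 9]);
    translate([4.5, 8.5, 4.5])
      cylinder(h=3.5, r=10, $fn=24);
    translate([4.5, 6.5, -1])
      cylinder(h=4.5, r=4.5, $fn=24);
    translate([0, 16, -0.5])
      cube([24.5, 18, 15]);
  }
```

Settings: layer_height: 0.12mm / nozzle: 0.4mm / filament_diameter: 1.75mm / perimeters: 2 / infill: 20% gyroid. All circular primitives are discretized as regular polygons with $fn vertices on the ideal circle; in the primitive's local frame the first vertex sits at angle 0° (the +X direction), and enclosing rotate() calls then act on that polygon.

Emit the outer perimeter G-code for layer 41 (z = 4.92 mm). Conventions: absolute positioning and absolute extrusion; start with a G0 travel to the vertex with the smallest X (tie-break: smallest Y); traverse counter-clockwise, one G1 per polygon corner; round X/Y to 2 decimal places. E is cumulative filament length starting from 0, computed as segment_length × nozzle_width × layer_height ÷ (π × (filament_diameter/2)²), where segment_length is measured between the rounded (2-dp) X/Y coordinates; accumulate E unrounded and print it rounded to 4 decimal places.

At z = 4.92 mm: the 20×23.5 cube contributes its full rectangle; the r=10 cylinder at (4.5, 8.5) contributes a regular 24-gon of circumradius 10; the cylinder at (4.5, 6.5) is not intersected at this z (z outside [-1, 3.5]); the cube at (0, 16) is present — its section is the full 24.5×18 rectangle; Subtracting the remaining from the first: starting from the 20×23.5 cube, the r=10 cylinder at (4.5, 8.5) partially overlaps it — only the 231.64 mm² overlap (of its 310.58 mm²) is removed, clipping the outline; the 24.5×18 cube at (0, 16) partially overlaps it — only the 129.69 mm² overlap (of its 441.00 mm²) is removed, clipping the outline — 1 connected region; (rotated 55° about Z; rotation is an isometry so areas/perimeters/island counts are preserved). The outline is a single polygon with 11 vertices. Extrusion per mm of travel: 0.4 × 0.12 / (π × 0.875²) = 0.019956. Accumulating E over each segment gives final E = 1.0775.

G0 X-6.79 Y18.20 Z4.92
G1 X-6.12 Y18.41 E0.0140
G1 X-3.51 Y18.52 E0.0661
G1 X-0.96 Y17.96 E0.1182
G1 X1.35 Y16.75 E0.1703
G1 X3.28 Y14.99 E0.2224
G1 X4.68 Y12.79 E0.2744
G1 X5.47 Y10.30 E0.3266
G1 X5.57 Y7.95 E0.3735
G1 X11.47 Y16.38 E0.5789
G1 X-1.63 Y25.56 E0.8981
G1 X-6.79 Y18.20 E1.0775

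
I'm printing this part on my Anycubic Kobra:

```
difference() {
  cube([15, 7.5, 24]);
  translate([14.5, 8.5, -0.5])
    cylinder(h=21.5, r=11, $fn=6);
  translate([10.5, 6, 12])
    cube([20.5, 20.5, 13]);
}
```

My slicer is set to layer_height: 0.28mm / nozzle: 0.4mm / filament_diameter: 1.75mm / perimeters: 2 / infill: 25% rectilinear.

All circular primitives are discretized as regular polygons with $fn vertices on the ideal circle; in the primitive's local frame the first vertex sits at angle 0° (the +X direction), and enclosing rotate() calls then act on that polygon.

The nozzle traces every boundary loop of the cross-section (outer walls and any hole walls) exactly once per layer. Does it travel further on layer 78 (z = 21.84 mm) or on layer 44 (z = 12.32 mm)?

layer 78 (z = 21.84 mm)

Layer 78 (z = 21.84): the 15×7.5 cube contributes its full rectangle (perimeter 45.00 mm); the cylinder at (14.5, 8.5) is not intersected at this z (z outside [-0.5, 21]); the 20.5×20.5 cube at (10.5, 6) contributes its full rectangle (perimeter 82.00 mm); After the difference (first − rest): starting from the 15×7.5 cube, the 20.5×20.5 cube at (10.5, 6) partially overlaps it — only the 6.75 mm² overlap (of its 420.25 mm²) is removed, clipping the outline — boundary = 45.00 mm. So its perimeter = 45.00 mm. Layer 44 (z = 12.32): the cube (footprint 15×7.5) is included at this height (perimeter 45.00 mm); the r=11 cylinder at (14.5, 8.5) gives a regular 6-gon of circumradius 11 (constant along its height) (perimeter = 2·6·11.000·sin(180°/6) = 66.00 mm); the cube at (10.5, 6) (footprint 20.5×20.5) is included at this height (perimeter 82.00 mm); Taking the first minus the rest: starting from the 15×7.5 cube, the r=11 cylinder at (14.5, 8.5) partially overlaps it — only the 65.68 mm² overlap (of its 314.37 mm²) is removed, clipping the outline; the 20.5×20.5 cube at (10.5, 6) misses the remaining region (no effect) — boundary = 28.65 mm. So its perimeter = 28.65 mm. Layer 78 is larger (45.00 vs 28.65 mm).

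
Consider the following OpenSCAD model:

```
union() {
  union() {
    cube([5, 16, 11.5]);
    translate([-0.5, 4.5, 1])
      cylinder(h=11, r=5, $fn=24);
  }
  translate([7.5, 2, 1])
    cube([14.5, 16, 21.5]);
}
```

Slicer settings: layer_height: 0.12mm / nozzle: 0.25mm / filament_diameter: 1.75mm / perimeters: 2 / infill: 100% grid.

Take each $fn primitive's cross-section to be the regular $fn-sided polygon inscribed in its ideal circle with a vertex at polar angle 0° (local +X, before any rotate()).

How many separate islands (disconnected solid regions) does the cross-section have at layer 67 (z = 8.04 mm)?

2

At z = 8.04 mm: the cube is present — its section is the full 5×16 rectangle; the r=5 cylinder at (-0.5, 4.5) gives a regular 24-gon of circumradius 5 (constant along its height); Combining (union): the regions partially overlap (shared area 33.42 mm²), so overlapping operands fuse into one piece — 1 connected region; the cube at (7.5, 2) (footprint 14.5×16) is included at this height; Combining (union): the 2 present regions are separate (no shared area or edge), so areas and boundary lengths simply add and each stays a separate island — 2 connected regions. Overall, the cross-section has 2 separate islands. Island count = 2.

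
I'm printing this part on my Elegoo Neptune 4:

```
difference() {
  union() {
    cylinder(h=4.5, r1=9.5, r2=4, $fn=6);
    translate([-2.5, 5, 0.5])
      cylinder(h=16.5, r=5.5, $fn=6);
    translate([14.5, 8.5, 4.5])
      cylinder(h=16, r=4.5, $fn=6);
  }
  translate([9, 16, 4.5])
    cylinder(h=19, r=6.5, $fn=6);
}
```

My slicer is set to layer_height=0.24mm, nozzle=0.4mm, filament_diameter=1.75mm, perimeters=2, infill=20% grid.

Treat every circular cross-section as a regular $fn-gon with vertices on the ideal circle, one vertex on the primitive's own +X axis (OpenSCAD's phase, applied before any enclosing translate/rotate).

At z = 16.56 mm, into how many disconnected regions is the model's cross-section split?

At z = 16.56 mm: the cone is absent (z outside [0, 4.5]); the r=5.5 cylinder at (-2.5, 5) contributes a regular 6-gon of circumradius 5.5; the cylinder at (14.5, 8.5): section is a regular 6-gon, circumradius r=4.5; Merging all regions: the 2 present regions are separate (no shared area or edge), so areas and boundary lengths simply add and each stays a separate island — 2 connected regions; the r=6.5 cylinder at (9, 16) gives a regular 6-gon of circumradius 6.5 (constant along its height); Subtracting the remaining from the first: starting from the result so far, the r=6.5 cylinder at (9, 16) partially overlaps it — only the 2.37 mm² overlap (of its 109.77 mm²) is removed, clipping the outline — 2 connected regions. The result has 2 disconnected regions.

2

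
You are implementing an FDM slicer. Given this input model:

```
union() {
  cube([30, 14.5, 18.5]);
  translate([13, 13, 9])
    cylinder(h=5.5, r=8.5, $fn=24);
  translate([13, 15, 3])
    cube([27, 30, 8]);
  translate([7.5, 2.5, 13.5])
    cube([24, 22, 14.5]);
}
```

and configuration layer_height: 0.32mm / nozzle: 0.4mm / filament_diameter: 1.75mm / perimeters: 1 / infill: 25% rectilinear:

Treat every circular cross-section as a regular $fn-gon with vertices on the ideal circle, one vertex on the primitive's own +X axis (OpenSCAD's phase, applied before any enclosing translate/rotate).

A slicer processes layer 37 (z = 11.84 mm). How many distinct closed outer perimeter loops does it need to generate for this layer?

1

At z = 11.84 mm: the 30×14.5 cube contributes its full rectangle; the cylinder at (13, 13): section is a regular 24-gon, circumradius r=8.5; the cube at (13, 15) is absent (z outside [3, 11]); the cube at (7.5, 2.5) is absent (z outside [13.5, 28]); Combining (union): the regions partially overlap (shared area 137.40 mm²), so overlapping operands fuse into one piece — 1 connected region. The result has 1 disconnected region.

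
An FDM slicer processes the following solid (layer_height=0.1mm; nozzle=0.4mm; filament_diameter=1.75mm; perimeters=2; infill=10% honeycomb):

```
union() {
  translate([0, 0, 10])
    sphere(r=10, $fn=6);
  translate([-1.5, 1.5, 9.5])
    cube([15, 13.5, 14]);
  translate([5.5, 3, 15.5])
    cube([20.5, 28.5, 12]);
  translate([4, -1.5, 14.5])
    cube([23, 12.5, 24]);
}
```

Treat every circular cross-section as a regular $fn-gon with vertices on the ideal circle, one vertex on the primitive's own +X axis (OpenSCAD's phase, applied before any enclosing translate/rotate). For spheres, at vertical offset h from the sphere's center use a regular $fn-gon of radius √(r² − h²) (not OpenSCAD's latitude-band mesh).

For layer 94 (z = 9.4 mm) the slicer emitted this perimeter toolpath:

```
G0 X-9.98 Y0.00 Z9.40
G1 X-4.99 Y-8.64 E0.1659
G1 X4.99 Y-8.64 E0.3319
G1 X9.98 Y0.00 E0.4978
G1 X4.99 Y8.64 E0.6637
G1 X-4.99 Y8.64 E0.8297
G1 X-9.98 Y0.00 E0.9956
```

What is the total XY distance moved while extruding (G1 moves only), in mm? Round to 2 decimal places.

59.87 mm

Sum the Euclidean lengths of each G1 segment: total = 59.87 mm.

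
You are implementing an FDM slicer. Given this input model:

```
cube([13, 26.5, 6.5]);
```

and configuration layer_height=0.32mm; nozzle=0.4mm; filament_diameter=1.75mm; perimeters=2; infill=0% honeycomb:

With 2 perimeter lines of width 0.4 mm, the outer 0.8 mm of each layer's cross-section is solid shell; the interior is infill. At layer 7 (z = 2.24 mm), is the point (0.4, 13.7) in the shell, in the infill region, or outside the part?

At z = 2.24 mm: the cube (footprint 13×26.5) is included at this height. Overall, the cross-section is a single solid region. The nearest boundary edge runs (0.00, 26.50)→(0.00, 0.00); distance from the point to it = 0.40 mm. The point is inside the cross-section, 0.40 mm from the nearest boundary — within the 0.8 mm shell band (2 × 0.4).

shell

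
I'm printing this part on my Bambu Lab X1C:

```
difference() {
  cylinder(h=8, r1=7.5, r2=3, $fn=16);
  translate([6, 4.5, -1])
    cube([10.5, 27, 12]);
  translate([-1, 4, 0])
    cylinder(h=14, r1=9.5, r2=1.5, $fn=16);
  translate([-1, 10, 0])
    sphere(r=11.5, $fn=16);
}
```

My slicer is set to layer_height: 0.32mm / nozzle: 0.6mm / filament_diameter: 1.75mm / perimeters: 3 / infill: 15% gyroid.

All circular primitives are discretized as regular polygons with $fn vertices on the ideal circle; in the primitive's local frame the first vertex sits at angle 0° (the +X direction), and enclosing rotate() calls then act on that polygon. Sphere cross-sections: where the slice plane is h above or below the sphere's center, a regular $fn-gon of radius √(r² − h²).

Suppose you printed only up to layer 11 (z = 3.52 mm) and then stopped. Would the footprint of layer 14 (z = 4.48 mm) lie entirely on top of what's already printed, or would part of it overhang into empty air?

Compare the two slices. At z = 3.52: the cone: at t=0.440 of its height the radius interpolates to r₁+(r₂−r₁)t = 5.520, giving a regular 16-gon of that circumradius (area = (16/2)·5.520²·sin(360°/16) = 93.28 mm²); the cube at (6, 4.5) (footprint 10.5×27) is included at this height (area 283.50 mm²); the cone at (-1, 4): at t=0.251 of its height the radius interpolates to r₁+(r₂−r₁)t = 7.489, giving a regular 16-gon of that circumradius (area = (16/2)·7.489²·sin(360°/16) = 171.68 mm²); the r=11.5 sphere at (-1, 10) slices to a regular 16-gon of circumradius 10.948 (√(r²−h²) with h=3.52 from center) (area = (16/2)·10.948²·sin(360°/16) = 366.95 mm²); Taking the first minus the rest: starting from the cone (93.28 mm²), the 10.5×27 cube at (6, 4.5) misses the remaining region (no effect); the cone at (-1, 4) partially overlaps it — only the 74.14 mm² overlap (of its 171.68 mm²) is removed, clipping the outline; the r=11.5 sphere at (-1, 10) misses the remaining region (no effect) — area = 19.14 mm². At z = 4.48: the cone: at t=0.560 of its height the radius interpolates to r₁+(r₂−r₁)t = 4.980, giving a regular 16-gon of that circumradius (area = (16/2)·4.980²·sin(360°/16) = 75.93 mm²); the cube at (6, 4.5) is present — its section is the full 10.5×27 rectangle (area 283.50 mm²); the cone at (-1, 4) contributes a regular 16-gon of circumradius 6.940 (interpolated between r1=9.5 and r2=1.5 at t=0.320) (area = (16/2)·6.940²·sin(360°/16) = 147.45 mm²); the r=11.5 sphere at (-1, 10) slices to a regular 16-gon of circumradius 10.591 (√(r²−h²) with h=4.48 from center) (area = (16/2)·10.591²·sin(360°/16) = 343.43 mm²); Taking the first minus the rest: starting from the cone (75.93 mm²), the 10.5×27 cube at (6, 4.5) misses the remaining region (no effect); the cone at (-1, 4) partially overlaps it — only the 58.40 mm² overlap (of its 147.45 mm²) is removed, clipping the outline; the r=11.5 sphere at (-1, 10) misses the remaining region (no effect) — area = 17.52 mm². Checking containment: at z = 4.48 the cross-section extends beyond the z = 3.52 cross-section by about 5.73 mm².

part overhangs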